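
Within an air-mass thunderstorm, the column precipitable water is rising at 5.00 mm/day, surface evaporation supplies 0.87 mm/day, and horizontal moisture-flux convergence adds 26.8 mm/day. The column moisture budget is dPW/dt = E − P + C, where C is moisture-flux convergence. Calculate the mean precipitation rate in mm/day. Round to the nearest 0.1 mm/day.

P ≈ 22.7 mm/day

dPW/dt = +5.00 mm/day.
P = E + C − dPW/dt = 0.87 + (26.8) − (+5.00) = 22.7 mm/day.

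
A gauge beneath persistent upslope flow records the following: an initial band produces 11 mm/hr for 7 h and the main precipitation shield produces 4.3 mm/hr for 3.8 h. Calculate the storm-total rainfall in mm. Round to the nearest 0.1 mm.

total ≈ 93.3 mm

Total = Σ Rᵢ Δtᵢ = 11 × 7 + 4.3 × 3.8
      = 77 + 16.34 = 93.3 mm.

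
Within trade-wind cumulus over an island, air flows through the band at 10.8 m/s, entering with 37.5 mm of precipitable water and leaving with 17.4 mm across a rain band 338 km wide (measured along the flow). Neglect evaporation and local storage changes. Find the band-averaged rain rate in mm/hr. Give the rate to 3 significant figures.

R ≈ 2.31 mm/hr

Column moisture flux per unit crosswind length is F = V × PW.
Inflow: F_in = 10.8 × 37.5 = 405 mm·m/s
Outflow: F_out = 10.8 × 17.4 = 187.92 mm·m/s
Steady-state rate R = (F_in − F_out)/L = (405 − 187.92) / 338000 m = 6.422e-04 mm/s.
R = 6.422e-04 × 3600 = 2.31 mm/hr.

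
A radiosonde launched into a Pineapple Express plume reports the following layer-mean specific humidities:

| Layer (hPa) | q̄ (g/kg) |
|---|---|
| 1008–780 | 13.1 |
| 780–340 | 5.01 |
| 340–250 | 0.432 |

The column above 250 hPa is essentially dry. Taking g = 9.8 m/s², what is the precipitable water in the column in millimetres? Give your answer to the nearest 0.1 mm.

PW ≈ 53.4 mm

Precipitable water is the column-integrated vapour mass per unit area: PW = (1/g) Σ q̄ Δp, with q in kg/kg and Δp in Pa (1 kg/m² of water = 1 mm).
Layer 1008–780 hPa: Δp = 228 hPa = 22800 Pa, q̄ = 0.0131 kg/kg → 0.0131 × 22800 / 9.8 = 30.48 mm
Layer 780–340 hPa: Δp = 440 hPa = 44000 Pa, q̄ = 0.00501 kg/kg → 0.00501 × 44000 / 9.8 = 22.49 mm
Layer 340–250 hPa: Δp = 90 hPa = 9000 Pa, q̄ = 0.000432 kg/kg → 0.000432 × 9000 / 9.8 = 0.40 mm
PW = 30.48 + 22.49 + 0.40 = 53.37 ≈ 53.4 mm.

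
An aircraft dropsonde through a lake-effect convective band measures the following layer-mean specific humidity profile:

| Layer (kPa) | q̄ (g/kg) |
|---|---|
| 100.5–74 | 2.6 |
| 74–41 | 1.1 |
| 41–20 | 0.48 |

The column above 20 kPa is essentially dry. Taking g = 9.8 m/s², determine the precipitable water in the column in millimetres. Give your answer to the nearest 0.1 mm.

PW ≈ 11.8 mm

Precipitable water is the column-integrated vapour mass per unit area: PW = (1/g) Σ q̄ Δp, with q in kg/kg and Δp in Pa (1 kg/m² of water = 1 mm).
Layer 100.5–74 kPa: Δp = 265 hPa = 26500 Pa, q̄ = 0.0026 kg/kg → 0.0026 × 26500 / 9.8 = 7.03 mm
Layer 74–41 kPa: Δp = 330 hPa = 33000 Pa, q̄ = 0.0011 kg/kg → 0.0011 × 33000 / 9.8 = 3.70 mm
Layer 41–20 kPa: Δp = 210 hPa = 21000 Pa, q̄ = 0.00048 kg/kg → 0.00048 × 21000 / 9.8 = 1.03 mm
PW = 7.03 + 3.70 + 1.03 = 11.76 ≈ 11.8 mm.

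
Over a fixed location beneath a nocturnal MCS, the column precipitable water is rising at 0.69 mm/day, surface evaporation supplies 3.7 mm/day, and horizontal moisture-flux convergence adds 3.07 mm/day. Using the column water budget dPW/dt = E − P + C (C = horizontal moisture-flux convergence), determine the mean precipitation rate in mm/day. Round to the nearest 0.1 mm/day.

dPW/dt = +0.69 mm/day.
P = E + C − dPW/dt = 3.7 + (3.07) − (+0.69) = 6.1 mm/day.

P ≈ 6.1 mm/day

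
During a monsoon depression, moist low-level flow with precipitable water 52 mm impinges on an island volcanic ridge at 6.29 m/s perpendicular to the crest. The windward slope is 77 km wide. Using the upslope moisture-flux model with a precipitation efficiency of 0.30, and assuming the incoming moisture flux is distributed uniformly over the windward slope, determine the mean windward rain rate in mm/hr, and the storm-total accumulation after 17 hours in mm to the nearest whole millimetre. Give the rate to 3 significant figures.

R ≈ 4.59 mm/hr; total ≈ 78 mm

Incoming column moisture flux per unit ridge length: F = V × PW = 6.29 × 52 = 327.08 mm·m/s.
Spread over the 77 km slope with efficiency ε = 0.30: R = ε·F/W = 0.30 × 327.08 / 77000 m = 1.274e-03 mm/s.
R = 1.274e-03 × 3600 = 4.59 mm/hr.
Over 17 h: total = 4.59 × 17 = 78.03 ≈ 78 mm.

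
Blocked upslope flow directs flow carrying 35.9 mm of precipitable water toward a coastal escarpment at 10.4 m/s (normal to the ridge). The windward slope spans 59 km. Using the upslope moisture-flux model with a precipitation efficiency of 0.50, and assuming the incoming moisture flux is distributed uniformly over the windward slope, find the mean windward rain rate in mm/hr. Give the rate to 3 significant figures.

Incoming column moisture flux per unit ridge length: F = V × PW = 10.4 × 35.9 = 373.36 mm·m/s.
Spread over the 59 km slope with efficiency ε = 0.50: R = ε·F/W = 0.50 × 373.36 / 59000 m = 3.164e-03 mm/s.
R = 3.164e-03 × 3600 = 11.4 mm/hr.

R ≈ 11.4 mm/hr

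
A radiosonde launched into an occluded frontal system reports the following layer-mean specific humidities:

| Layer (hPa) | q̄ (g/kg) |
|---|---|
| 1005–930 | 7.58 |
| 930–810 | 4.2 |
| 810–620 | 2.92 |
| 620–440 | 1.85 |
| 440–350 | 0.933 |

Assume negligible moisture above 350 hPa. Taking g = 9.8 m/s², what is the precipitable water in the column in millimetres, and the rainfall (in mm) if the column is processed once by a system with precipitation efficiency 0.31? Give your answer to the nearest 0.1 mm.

Precipitable water is the column-integrated vapour mass per unit area: PW = (1/g) Σ q̄ Δp, with q in kg/kg and Δp in Pa (1 kg/m² of water = 1 mm).
Layer 1005–930 hPa: Δp = 75 hPa = 7500 Pa, q̄ = 0.00758 kg/kg → 0.00758 × 7500 / 9.8 = 5.80 mm
Layer 930–810 hPa: Δp = 120 hPa = 12000 Pa, q̄ = 0.0042 kg/kg → 0.0042 × 12000 / 9.8 = 5.14 mm
Layer 810–620 hPa: Δp = 190 hPa = 19000 Pa, q̄ = 0.00292 kg/kg → 0.00292 × 19000 / 9.8 = 5.66 mm
Layer 620–440 hPa: Δp = 180 hPa = 18000 Pa, q̄ = 0.00185 kg/kg → 0.00185 × 18000 / 9.8 = 3.40 mm
Layer 440–350 hPa: Δp = 90 hPa = 9000 Pa, q̄ = 0.000933 kg/kg → 0.000933 × 9000 / 9.8 = 0.86 mm
PW = 5.80 + 5.14 + 5.66 + 3.40 + 0.86 = 20.86 ≈ 20.9 mm.
Rainfall = ε × PW = 0.31 × 20.9 = 6.5 mm.

PW ≈ 20.9 mm; rainfall ≈ 6.5 mm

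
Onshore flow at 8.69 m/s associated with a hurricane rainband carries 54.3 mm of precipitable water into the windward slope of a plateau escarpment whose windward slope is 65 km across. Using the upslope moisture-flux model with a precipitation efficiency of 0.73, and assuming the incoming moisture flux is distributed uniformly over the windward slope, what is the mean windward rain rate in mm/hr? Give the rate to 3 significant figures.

Incoming column moisture flux per unit ridge length: F = V × PW = 8.69 × 54.3 = 471.867 mm·m/s.
Spread over the 65 km slope with efficiency ε = 0.73: R = ε·F/W = 0.73 × 471.867 / 65000 m = 5.299e-03 mm/s.
R = 5.299e-03 × 3600 = 19.1 mm/hr.

R ≈ 19.1 mm/hr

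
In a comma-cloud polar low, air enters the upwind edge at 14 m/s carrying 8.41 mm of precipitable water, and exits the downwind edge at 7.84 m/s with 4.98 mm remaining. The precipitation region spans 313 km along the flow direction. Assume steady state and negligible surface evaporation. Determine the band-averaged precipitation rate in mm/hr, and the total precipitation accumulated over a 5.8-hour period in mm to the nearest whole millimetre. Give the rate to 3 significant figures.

R ≈ 0.905 mm/hr; total ≈ 5 mm

Column moisture flux per unit crosswind length is F = V × PW.
Inflow: F_in = 14 × 8.41 = 117.74 mm·m/s
Outflow: F_out = 7.84 × 4.98 = 39.0432 mm·m/s
Steady-state rate R = (F_in − F_out)/L = (117.74 − 39.0432) / 313000 m = 2.514e-04 mm/s.
R = 2.514e-04 × 3600 = 0.905 mm/hr.
Over 5.8 h: total = 0.905 × 5.8 = 5.249 ≈ 5 mm.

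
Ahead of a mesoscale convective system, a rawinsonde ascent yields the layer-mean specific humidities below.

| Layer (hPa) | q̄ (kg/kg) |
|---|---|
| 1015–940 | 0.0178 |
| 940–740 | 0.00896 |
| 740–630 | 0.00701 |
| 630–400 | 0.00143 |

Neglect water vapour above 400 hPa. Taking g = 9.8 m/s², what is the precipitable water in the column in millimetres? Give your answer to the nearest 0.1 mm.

PW ≈ 43.1 mm

Precipitable water is the column-integrated vapour mass per unit area: PW = (1/g) Σ q̄ Δp, with q in kg/kg and Δp in Pa (1 kg/m² of water = 1 mm).
Layer 1015–940 hPa: Δp = 75 hPa = 7500 Pa, q̄ = 0.0178 kg/kg → 0.0178 × 7500 / 9.8 = 13.62 mm
Layer 940–740 hPa: Δp = 200 hPa = 20000 Pa, q̄ = 0.00896 kg/kg → 0.00896 × 20000 / 9.8 = 18.29 mm
Layer 740–630 hPa: Δp = 110 hPa = 11000 Pa, q̄ = 0.00701 kg/kg → 0.00701 × 11000 / 9.8 = 7.87 mm
Layer 630–400 hPa: Δp = 230 hPa = 23000 Pa, q̄ = 0.00143 kg/kg → 0.00143 × 23000 / 9.8 = 3.36 mm
PW = 13.62 + 18.29 + 7.87 + 3.36 = 43.14 ≈ 43.1 mm.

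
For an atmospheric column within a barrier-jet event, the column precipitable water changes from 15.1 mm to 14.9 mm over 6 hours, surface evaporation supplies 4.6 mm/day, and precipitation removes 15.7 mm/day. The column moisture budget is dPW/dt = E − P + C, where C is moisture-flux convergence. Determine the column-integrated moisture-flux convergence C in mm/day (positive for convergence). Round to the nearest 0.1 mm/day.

dPW/dt = (14.9 − 15.1) mm / (6/24 day) = -0.800 mm/day.
C = dPW/dt − E + P = (-0.800) − 4.6 + 15.7 = 10.3 mm/day.

C ≈ 10.3 mm/day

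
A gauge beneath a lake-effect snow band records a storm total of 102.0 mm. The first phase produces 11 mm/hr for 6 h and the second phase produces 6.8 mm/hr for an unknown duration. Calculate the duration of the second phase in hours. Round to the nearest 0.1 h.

Known phases: 11 × 6 = 66 mm.
Remaining depth = 102.0 − 66 = 36 mm.
Duration = 36 / 6.8 = 5.3 h.

duration ≈ 5.3 h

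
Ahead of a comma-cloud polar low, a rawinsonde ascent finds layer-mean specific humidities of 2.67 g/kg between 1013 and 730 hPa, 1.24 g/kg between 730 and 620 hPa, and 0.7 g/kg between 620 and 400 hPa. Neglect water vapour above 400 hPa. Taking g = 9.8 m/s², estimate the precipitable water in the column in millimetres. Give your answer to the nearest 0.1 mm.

PW ≈ 10.7 mm

Precipitable water is the column-integrated vapour mass per unit area: PW = (1/g) Σ q̄ Δp, with q in kg/kg and Δp in Pa (1 kg/m² of water = 1 mm).
Layer 1013–730 hPa: Δp = 283 hPa = 28300 Pa, q̄ = 0.00267 kg/kg → 0.00267 × 28300 / 9.8 = 7.71 mm
Layer 730–620 hPa: Δp = 110 hPa = 11000 Pa, q̄ = 0.00124 kg/kg → 0.00124 × 11000 / 9.8 = 1.39 mm
Layer 620–400 hPa: Δp = 220 hPa = 22000 Pa, q̄ = 0.0007 kg/kg → 0.0007 × 22000 / 9.8 = 1.57 mm
PW = 7.71 + 1.39 + 1.57 = 10.67 ≈ 10.7 mm.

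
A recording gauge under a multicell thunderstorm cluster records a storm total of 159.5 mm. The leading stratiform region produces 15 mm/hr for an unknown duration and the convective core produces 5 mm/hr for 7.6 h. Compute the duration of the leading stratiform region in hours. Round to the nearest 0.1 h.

duration ≈ 8.1 h

Known phases: 5 × 7.6 = 38 mm.
Remaining depth = 159.5 − 38 = 121.5 mm.
Duration = 121.5 / 15 = 8.1 h.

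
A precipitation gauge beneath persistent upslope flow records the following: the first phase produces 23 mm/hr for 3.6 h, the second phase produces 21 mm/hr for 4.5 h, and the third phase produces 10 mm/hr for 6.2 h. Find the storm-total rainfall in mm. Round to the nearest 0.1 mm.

Total = Σ Rᵢ Δtᵢ = 23 × 3.6 + 21 × 4.5 + 10 × 6.2
      = 82.8 + 94.5 + 62 = 239.3 mm.

total ≈ 239.3 mm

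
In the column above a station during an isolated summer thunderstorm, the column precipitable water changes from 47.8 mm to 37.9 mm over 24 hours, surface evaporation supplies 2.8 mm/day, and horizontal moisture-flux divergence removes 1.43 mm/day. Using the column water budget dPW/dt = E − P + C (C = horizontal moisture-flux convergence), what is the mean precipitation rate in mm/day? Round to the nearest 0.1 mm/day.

P ≈ 11.3 mm/day

dPW/dt = (37.9 − 47.8) mm / (24/24 day) = -9.900 mm/day.
P = E + C − dPW/dt = 2.8 + (-1.43) − (-9.900) = 11.3 mm/day.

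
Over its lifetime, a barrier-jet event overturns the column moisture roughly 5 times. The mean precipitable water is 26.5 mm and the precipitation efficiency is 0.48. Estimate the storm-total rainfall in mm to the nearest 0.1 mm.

rainfall ≈ 63.6 mm

Each cycle deposits ε × PW = 0.48 × 26.5 = 12.72 mm.
Over 5 cycles: 5 × 12.72 = 63.6 mm.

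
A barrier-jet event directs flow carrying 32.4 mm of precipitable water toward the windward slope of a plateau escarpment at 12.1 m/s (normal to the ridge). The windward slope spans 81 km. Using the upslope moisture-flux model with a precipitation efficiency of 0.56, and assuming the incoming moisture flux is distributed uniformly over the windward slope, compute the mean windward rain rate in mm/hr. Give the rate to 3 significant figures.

R ≈ 9.76 mm/hr

Incoming column moisture flux per unit ridge length: F = V × PW = 12.1 × 32.4 = 392.04 mm·m/s.
Spread over the 81 km slope with efficiency ε = 0.56: R = ε·F/W = 0.56 × 392.04 / 81000 m = 2.710e-03 mm/s.
R = 2.710e-03 × 3600 = 9.76 mm/hr.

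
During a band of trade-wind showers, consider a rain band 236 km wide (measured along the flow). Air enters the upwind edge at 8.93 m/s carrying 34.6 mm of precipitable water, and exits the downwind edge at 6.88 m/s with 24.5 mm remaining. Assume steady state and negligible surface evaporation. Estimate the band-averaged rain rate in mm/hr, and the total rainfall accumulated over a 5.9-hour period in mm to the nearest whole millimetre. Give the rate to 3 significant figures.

Column moisture flux per unit crosswind length is F = V × PW.
Inflow: F_in = 8.93 × 34.6 = 308.978 mm·m/s
Outflow: F_out = 6.88 × 24.5 = 168.56 mm·m/s
Steady-state rate R = (F_in − F_out)/L = (308.978 − 168.56) / 236000 m = 5.950e-04 mm/s.
R = 5.950e-04 × 3600 = 2.14 mm/hr.
Over 5.9 h: total = 2.14 × 5.9 = 12.626 ≈ 13 mm.

R ≈ 2.14 mm/hr; total ≈ 13 mm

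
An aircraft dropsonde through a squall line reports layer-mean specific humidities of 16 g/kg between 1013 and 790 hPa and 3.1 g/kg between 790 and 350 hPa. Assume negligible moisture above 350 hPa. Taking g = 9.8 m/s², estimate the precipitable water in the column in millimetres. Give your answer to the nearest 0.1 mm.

PW ≈ 50.3 mm

Precipitable water is the column-integrated vapour mass per unit area: PW = (1/g) Σ q̄ Δp, with q in kg/kg and Δp in Pa (1 kg/m² of water = 1 mm).
Layer 1013–790 hPa: Δp = 223 hPa = 22300 Pa, q̄ = 0.016 kg/kg → 0.016 × 22300 / 9.8 = 36.41 mm
Layer 790–350 hPa: Δp = 440 hPa = 44000 Pa, q̄ = 0.0031 kg/kg → 0.0031 × 44000 / 9.8 = 13.92 mm
PW = 36.41 + 13.92 = 50.33 ≈ 50.3 mm.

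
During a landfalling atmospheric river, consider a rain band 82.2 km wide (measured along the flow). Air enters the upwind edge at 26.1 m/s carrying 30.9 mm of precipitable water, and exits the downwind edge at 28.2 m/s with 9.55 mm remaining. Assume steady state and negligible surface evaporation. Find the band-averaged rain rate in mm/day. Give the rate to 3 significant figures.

Column moisture flux per unit crosswind length is F = V × PW.
Inflow: F_in = 26.1 × 30.9 = 806.49 mm·m/s
Outflow: F_out = 28.2 × 9.55 = 269.31 mm·m/s
Steady-state rate R = (F_in − F_out)/L = (806.49 − 269.31) / 82200 m = 6.535e-03 mm/s.
R = 6.535e-03 × 3600 × 24 = 565 mm/day.

R ≈ 565 mm/day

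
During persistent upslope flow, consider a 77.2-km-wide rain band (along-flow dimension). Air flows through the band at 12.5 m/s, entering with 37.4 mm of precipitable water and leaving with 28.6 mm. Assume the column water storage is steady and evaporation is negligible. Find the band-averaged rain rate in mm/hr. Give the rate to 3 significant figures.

Column moisture flux per unit crosswind length is F = V × PW.
Inflow: F_in = 12.5 × 37.4 = 467.5 mm·m/s
Outflow: F_out = 12.5 × 28.6 = 357.5 mm·m/s
Steady-state rate R = (F_in − F_out)/L = (467.5 − 357.5) / 77200 m = 1.425e-03 mm/s.
R = 1.425e-03 × 3600 = 5.13 mm/hr.

R ≈ 5.13 mm/hr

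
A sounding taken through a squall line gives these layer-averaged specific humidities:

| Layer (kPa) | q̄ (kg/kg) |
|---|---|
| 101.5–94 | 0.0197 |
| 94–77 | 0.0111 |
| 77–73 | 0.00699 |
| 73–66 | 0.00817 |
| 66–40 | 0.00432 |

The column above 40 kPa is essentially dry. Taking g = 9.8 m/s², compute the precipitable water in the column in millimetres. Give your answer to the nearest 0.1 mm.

Precipitable water is the column-integrated vapour mass per unit area: PW = (1/g) Σ q̄ Δp, with q in kg/kg and Δp in Pa (1 kg/m² of water = 1 mm).
Layer 101.5–94 kPa: Δp = 75 hPa = 7500 Pa, q̄ = 0.0197 kg/kg → 0.0197 × 7500 / 9.8 = 15.08 mm
Layer 94–77 kPa: Δp = 170 hPa = 17000 Pa, q̄ = 0.0111 kg/kg → 0.0111 × 17000 / 9.8 = 19.26 mm
Layer 77–73 kPa: Δp = 40 hPa = 4000 Pa, q̄ = 0.00699 kg/kg → 0.00699 × 4000 / 9.8 = 2.85 mm
Layer 73–66 kPa: Δp = 70 hPa = 7000 Pa, q̄ = 0.00817 kg/kg → 0.00817 × 7000 / 9.8 = 5.84 mm
Layer 66–40 kPa: Δp = 260 hPa = 26000 Pa, q̄ = 0.00432 kg/kg → 0.00432 × 26000 / 9.8 = 11.46 mm
PW = 15.08 + 19.26 + 2.85 + 5.84 + 11.46 = 54.49 ≈ 54.5 mm.

PW ≈ 54.5 mm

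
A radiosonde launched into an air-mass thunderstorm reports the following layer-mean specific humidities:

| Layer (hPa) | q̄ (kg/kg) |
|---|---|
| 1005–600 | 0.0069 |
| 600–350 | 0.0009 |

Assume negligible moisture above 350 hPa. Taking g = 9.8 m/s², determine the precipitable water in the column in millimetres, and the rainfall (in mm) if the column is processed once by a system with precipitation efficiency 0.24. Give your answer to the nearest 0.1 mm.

Precipitable water is the column-integrated vapour mass per unit area: PW = (1/g) Σ q̄ Δp, with q in kg/kg and Δp in Pa (1 kg/m² of water = 1 mm).
Layer 1005–600 hPa: Δp = 405 hPa = 40500 Pa, q̄ = 0.0069 kg/kg → 0.0069 × 40500 / 9.8 = 28.52 mm
Layer 600–350 hPa: Δp = 250 hPa = 25000 Pa, q̄ = 0.0009 kg/kg → 0.0009 × 25000 / 9.8 = 2.30 mm
PW = 28.52 + 2.30 = 30.82 ≈ 30.8 mm.
Rainfall = ε × PW = 0.24 × 30.8 = 7.4 mm.

PW ≈ 30.8 mm; rainfall ≈ 7.4 mm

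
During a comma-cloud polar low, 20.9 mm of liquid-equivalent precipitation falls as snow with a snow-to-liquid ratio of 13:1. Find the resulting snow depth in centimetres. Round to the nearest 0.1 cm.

Snow depth = liquid × ratio = 20.9 mm × 13 = 271.7 mm = 27.2 cm.

snow depth ≈ 27.2 cm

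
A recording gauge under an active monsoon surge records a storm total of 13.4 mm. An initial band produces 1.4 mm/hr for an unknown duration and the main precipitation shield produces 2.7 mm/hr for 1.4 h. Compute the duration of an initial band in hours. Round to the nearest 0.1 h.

duration ≈ 6.9 h

Known phases: 2.7 × 1.4 = 3.78 mm.
Remaining depth = 13.4 − 3.78 = 9.62 mm.
Duration = 9.62 / 1.4 = 6.9 h.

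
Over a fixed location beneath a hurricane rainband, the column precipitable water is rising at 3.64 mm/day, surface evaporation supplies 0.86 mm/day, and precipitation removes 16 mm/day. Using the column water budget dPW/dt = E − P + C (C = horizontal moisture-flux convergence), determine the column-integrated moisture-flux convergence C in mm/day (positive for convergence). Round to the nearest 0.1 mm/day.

dPW/dt = +3.64 mm/day.
C = dPW/dt − E + P = (+3.64) − 0.86 + 16 = 18.8 mm/day.

C ≈ 18.8 mm/day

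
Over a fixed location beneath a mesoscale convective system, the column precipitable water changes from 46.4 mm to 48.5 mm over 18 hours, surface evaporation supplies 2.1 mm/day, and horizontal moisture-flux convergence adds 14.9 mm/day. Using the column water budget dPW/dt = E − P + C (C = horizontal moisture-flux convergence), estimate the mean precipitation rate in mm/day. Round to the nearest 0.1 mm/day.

P ≈ 14.2 mm/day

dPW/dt = (48.5 − 46.4) mm / (18/24 day) = +2.800 mm/day.
P = E + C − dPW/dt = 2.1 + (14.9) − (+2.800) = 14.2 mm/day.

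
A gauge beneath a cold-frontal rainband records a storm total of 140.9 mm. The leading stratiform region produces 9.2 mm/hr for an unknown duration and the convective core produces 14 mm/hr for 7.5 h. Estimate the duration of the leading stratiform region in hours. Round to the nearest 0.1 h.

duration ≈ 3.9 h

Known phases: 14 × 7.5 = 105 mm.
Remaining depth = 140.9 − 105 = 35.9 mm.
Duration = 35.9 / 9.2 = 3.9 h.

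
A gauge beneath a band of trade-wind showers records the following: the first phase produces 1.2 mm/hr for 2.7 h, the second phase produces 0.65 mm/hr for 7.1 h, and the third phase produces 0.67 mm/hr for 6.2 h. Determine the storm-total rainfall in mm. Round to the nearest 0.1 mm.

Total = Σ Rᵢ Δtᵢ = 1.2 × 2.7 + 0.65 × 7.1 + 0.67 × 6.2
      = 3.24 + 4.615 + 4.154 = 12.0 mm.

total ≈ 12.0 mm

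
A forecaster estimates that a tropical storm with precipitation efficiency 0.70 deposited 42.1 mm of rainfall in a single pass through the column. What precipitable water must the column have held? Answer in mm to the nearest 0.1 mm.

PW ≈ 60.1 mm

PW = rainfall / ε = 42.1 / 0.70 = 60.1 mm.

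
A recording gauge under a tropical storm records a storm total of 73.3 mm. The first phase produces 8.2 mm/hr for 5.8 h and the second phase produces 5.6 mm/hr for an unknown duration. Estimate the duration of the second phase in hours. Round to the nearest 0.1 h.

duration ≈ 4.6 h

Known phases: 8.2 × 5.8 = 47.56 mm.
Remaining depth = 73.3 − 47.56 = 25.74 mm.
Duration = 25.74 / 5.6 = 4.6 h.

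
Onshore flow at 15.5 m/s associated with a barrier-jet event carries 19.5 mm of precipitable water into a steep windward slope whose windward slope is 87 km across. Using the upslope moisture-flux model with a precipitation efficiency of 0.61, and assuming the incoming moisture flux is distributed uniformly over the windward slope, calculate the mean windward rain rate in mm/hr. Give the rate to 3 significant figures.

Incoming column moisture flux per unit ridge length: F = V × PW = 15.5 × 19.5 = 302.25 mm·m/s.
Spread over the 87 km slope with efficiency ε = 0.61: R = ε·F/W = 0.61 × 302.25 / 87000 m = 2.119e-03 mm/s.
R = 2.119e-03 × 3600 = 7.63 mm/hr.

R ≈ 7.63 mm/hr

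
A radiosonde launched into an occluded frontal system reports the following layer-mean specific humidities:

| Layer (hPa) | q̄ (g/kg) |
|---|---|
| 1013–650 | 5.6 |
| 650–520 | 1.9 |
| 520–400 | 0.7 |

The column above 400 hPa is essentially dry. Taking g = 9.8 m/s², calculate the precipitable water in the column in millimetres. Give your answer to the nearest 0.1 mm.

Precipitable water is the column-integrated vapour mass per unit area: PW = (1/g) Σ q̄ Δp, with q in kg/kg and Δp in Pa (1 kg/m² of water = 1 mm).
Layer 1013–650 hPa: Δp = 363 hPa = 36300 Pa, q̄ = 0.0056 kg/kg → 0.0056 × 36300 / 9.8 = 20.74 mm
Layer 650–520 hPa: Δp = 130 hPa = 13000 Pa, q̄ = 0.0019 kg/kg → 0.0019 × 13000 / 9.8 = 2.52 mm
Layer 520–400 hPa: Δp = 120 hPa = 12000 Pa, q̄ = 0.0007 kg/kg → 0.0007 × 12000 / 9.8 = 0.86 mm
PW = 20.74 + 2.52 + 0.86 = 24.12 ≈ 24.1 mm.

PW ≈ 24.1 mm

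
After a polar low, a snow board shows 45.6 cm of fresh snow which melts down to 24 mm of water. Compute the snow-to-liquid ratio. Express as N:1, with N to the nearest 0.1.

Ratio = snow depth / SWE = 456 mm / 24 mm = 19.0, i.e. 19.0:1.

ratio ≈ 19.0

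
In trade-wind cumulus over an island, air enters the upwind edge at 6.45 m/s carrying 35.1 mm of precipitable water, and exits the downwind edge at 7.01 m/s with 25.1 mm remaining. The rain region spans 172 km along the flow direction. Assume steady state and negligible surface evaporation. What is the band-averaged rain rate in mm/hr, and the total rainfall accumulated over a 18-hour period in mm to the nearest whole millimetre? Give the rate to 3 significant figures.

Column moisture flux per unit crosswind length is F = V × PW.
Inflow: F_in = 6.45 × 35.1 = 226.395 mm·m/s
Outflow: F_out = 7.01 × 25.1 = 175.951 mm·m/s
Steady-state rate R = (F_in − F_out)/L = (226.395 − 175.951) / 172000 m = 2.933e-04 mm/s.
R = 2.933e-04 × 3600 = 1.06 mm/hr.
Over 18 h: total = 1.06 × 18 = 19.08 ≈ 19 mm.

R ≈ 1.06 mm/hr; total ≈ 19 mm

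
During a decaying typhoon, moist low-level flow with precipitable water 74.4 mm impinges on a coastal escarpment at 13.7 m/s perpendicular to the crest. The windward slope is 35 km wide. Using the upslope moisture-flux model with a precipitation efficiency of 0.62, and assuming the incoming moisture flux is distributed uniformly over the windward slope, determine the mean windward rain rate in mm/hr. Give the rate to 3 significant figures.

Incoming column moisture flux per unit ridge length: F = V × PW = 13.7 × 74.4 = 1019.28 mm·m/s.
Spread over the 35 km slope with efficiency ε = 0.62: R = ε·F/W = 0.62 × 1019.28 / 35000 m = 1.806e-02 mm/s.
R = 1.806e-02 × 3600 = 65.0 mm/hr.

R ≈ 65.0 mm/hr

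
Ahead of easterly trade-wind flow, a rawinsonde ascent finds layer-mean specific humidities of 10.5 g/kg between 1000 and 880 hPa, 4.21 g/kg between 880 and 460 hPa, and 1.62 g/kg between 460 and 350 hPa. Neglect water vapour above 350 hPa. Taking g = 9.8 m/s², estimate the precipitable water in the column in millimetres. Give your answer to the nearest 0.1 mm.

PW ≈ 32.7 mm

Precipitable water is the column-integrated vapour mass per unit area: PW = (1/g) Σ q̄ Δp, with q in kg/kg and Δp in Pa (1 kg/m² of water = 1 mm).
Layer 1000–880 hPa: Δp = 120 hPa = 12000 Pa, q̄ = 0.0105 kg/kg → 0.0105 × 12000 / 9.8 = 12.86 mm
Layer 880–460 hPa: Δp = 420 hPa = 42000 Pa, q̄ = 0.00421 kg/kg → 0.00421 × 42000 / 9.8 = 18.04 mm
Layer 460–350 hPa: Δp = 110 hPa = 11000 Pa, q̄ = 0.00162 kg/kg → 0.00162 × 11000 / 9.8 = 1.82 mm
PW = 12.86 + 18.04 + 1.82 = 32.72 ≈ 32.7 mm.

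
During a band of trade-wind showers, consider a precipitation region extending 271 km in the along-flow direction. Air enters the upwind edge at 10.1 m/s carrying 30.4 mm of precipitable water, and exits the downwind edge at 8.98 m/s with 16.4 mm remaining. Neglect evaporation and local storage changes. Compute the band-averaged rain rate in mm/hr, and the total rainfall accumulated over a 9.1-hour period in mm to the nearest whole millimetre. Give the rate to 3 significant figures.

R ≈ 2.12 mm/hr; total ≈ 19 mm

Column moisture flux per unit crosswind length is F = V × PW.
Inflow: F_in = 10.1 × 30.4 = 307.04 mm·m/s
Outflow: F_out = 8.98 × 16.4 = 147.272 mm·m/s
Steady-state rate R = (F_in − F_out)/L = (307.04 − 147.272) / 271000 m = 5.895e-04 mm/s.
R = 5.895e-04 × 3600 = 2.12 mm/hr.
Over 9.1 h: total = 2.12 × 9.1 = 19.292 ≈ 19 mm.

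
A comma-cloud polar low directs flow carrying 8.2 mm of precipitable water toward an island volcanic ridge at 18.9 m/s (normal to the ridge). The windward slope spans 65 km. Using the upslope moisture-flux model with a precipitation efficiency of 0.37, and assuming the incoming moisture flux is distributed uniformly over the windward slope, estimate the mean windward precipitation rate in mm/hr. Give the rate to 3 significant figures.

R ≈ 3.18 mm/hr

Incoming column moisture flux per unit ridge length: F = V × PW = 18.9 × 8.2 = 154.98 mm·m/s.
Spread over the 65 km slope with efficiency ε = 0.37: R = ε·F/W = 0.37 × 154.98 / 65000 m = 8.822e-04 mm/s.
R = 8.822e-04 × 3600 = 3.18 mm/hr.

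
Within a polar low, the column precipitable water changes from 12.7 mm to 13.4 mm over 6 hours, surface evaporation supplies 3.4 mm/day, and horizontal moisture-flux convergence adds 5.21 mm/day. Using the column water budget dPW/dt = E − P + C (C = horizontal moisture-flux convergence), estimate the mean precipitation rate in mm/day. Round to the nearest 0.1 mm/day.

P ≈ 5.8 mm/day

dPW/dt = (13.4 − 12.7) mm / (6/24 day) = +2.800 mm/day.
P = E + C − dPW/dt = 3.4 + (5.21) − (+2.800) = 5.8 mm/day.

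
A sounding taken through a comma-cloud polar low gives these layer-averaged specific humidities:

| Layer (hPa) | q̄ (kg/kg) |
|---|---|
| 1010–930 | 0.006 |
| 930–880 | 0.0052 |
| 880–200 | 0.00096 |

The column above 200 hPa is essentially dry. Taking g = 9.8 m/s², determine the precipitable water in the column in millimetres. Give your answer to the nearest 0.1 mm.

Precipitable water is the column-integrated vapour mass per unit area: PW = (1/g) Σ q̄ Δp, with q in kg/kg and Δp in Pa (1 kg/m² of water = 1 mm).
Layer 1010–930 hPa: Δp = 80 hPa = 8000 Pa, q̄ = 0.006 kg/kg → 0.006 × 8000 / 9.8 = 4.90 mm
Layer 930–880 hPa: Δp = 50 hPa = 5000 Pa, q̄ = 0.0052 kg/kg → 0.0052 × 5000 / 9.8 = 2.65 mm
Layer 880–200 hPa: Δp = 680 hPa = 68000 Pa, q̄ = 0.00096 kg/kg → 0.00096 × 68000 / 9.8 = 6.66 mm
PW = 4.90 + 2.65 + 6.66 = 14.21 ≈ 14.2 mm.

PW ≈ 14.2 mm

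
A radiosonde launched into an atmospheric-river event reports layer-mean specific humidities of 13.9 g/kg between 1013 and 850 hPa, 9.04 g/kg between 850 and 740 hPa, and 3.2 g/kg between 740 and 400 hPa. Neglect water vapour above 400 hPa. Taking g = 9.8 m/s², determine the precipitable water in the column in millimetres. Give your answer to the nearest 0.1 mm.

Precipitable water is the column-integrated vapour mass per unit area: PW = (1/g) Σ q̄ Δp, with q in kg/kg and Δp in Pa (1 kg/m² of water = 1 mm).
Layer 1013–850 hPa: Δp = 163 hPa = 16300 Pa, q̄ = 0.0139 kg/kg → 0.0139 × 16300 / 9.8 = 23.12 mm
Layer 850–740 hPa: Δp = 110 hPa = 11000 Pa, q̄ = 0.00904 kg/kg → 0.00904 × 11000 / 9.8 = 10.15 mm
Layer 740–400 hPa: Δp = 340 hPa = 34000 Pa, q̄ = 0.0032 kg/kg → 0.0032 × 34000 / 9.8 = 11.10 mm
PW = 23.12 + 10.15 + 11.10 = 44.37 ≈ 44.4 mm.

PW ≈ 44.4 mm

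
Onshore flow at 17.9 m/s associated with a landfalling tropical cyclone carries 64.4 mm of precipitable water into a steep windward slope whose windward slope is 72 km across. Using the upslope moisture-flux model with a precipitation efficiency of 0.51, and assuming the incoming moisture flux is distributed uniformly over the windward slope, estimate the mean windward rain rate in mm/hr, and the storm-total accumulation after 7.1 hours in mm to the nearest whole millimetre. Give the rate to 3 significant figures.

Incoming column moisture flux per unit ridge length: F = V × PW = 17.9 × 64.4 = 1152.76 mm·m/s.
Spread over the 72 km slope with efficiency ε = 0.51: R = ε·F/W = 0.51 × 1152.76 / 72000 m = 8.165e-03 mm/s.
R = 8.165e-03 × 3600 = 29.4 mm/hr.
Over 7.1 h: total = 29.4 × 7.1 = 208.74 ≈ 209 mm.

R ≈ 29.4 mm/hr; total ≈ 209 mm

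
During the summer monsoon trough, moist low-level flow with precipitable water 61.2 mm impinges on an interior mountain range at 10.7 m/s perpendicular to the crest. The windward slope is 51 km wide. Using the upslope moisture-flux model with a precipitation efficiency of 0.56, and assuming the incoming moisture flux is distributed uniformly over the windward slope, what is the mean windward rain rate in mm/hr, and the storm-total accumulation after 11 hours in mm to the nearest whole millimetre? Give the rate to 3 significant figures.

Incoming column moisture flux per unit ridge length: F = V × PW = 10.7 × 61.2 = 654.84 mm·m/s.
Spread over the 51 km slope with efficiency ε = 0.56: R = ε·F/W = 0.56 × 654.84 / 51000 m = 7.190e-03 mm/s.
R = 7.190e-03 × 3600 = 25.9 mm/hr.
Over 11 h: total = 25.9 × 11 = 284.9 ≈ 285 mm.

R ≈ 25.9 mm/hr; total ≈ 285 mm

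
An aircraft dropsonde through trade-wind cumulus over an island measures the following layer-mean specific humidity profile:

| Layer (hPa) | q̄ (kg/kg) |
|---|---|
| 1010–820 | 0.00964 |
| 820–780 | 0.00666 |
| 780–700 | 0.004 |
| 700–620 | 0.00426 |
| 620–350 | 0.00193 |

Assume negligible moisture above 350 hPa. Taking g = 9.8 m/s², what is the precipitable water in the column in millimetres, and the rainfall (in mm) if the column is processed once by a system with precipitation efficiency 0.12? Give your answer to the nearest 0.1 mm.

Precipitable water is the column-integrated vapour mass per unit area: PW = (1/g) Σ q̄ Δp, with q in kg/kg and Δp in Pa (1 kg/m² of water = 1 mm).
Layer 1010–820 hPa: Δp = 190 hPa = 19000 Pa, q̄ = 0.00964 kg/kg → 0.00964 × 19000 / 9.8 = 18.69 mm
Layer 820–780 hPa: Δp = 40 hPa = 4000 Pa, q̄ = 0.00666 kg/kg → 0.00666 × 4000 / 9.8 = 2.72 mm
Layer 780–700 hPa: Δp = 80 hPa = 8000 Pa, q̄ = 0.004 kg/kg → 0.004 × 8000 / 9.8 = 3.27 mm
Layer 700–620 hPa: Δp = 80 hPa = 8000 Pa, q̄ = 0.00426 kg/kg → 0.00426 × 8000 / 9.8 = 3.48 mm
Layer 620–350 hPa: Δp = 270 hPa = 27000 Pa, q̄ = 0.00193 kg/kg → 0.00193 × 27000 / 9.8 = 5.32 mm
PW = 18.69 + 2.72 + 3.27 + 3.48 + 5.32 = 33.48 ≈ 33.5 mm.
Rainfall = ε × PW = 0.12 × 33.5 = 4.0 mm.

PW ≈ 33.5 mm; rainfall ≈ 4.0 mm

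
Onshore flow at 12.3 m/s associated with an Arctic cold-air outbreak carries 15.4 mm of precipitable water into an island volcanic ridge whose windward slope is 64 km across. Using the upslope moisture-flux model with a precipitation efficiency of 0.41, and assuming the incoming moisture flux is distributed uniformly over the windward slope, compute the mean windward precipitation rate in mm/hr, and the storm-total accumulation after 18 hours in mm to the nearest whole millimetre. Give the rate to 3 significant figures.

Incoming column moisture flux per unit ridge length: F = V × PW = 12.3 × 15.4 = 189.42 mm·m/s.
Spread over the 64 km slope with efficiency ε = 0.41: R = ε·F/W = 0.41 × 189.42 / 64000 m = 1.213e-03 mm/s.
R = 1.213e-03 × 3600 = 4.37 mm/hr.
Over 18 h: total = 4.37 × 18 = 78.66 ≈ 79 mm.

R ≈ 4.37 mm/hr; total ≈ 79 mm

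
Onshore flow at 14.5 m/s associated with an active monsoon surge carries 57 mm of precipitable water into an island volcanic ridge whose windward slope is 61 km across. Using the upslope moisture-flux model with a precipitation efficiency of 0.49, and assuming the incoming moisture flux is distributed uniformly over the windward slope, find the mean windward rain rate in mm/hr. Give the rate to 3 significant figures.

R ≈ 23.9 mm/hr

Incoming column moisture flux per unit ridge length: F = V × PW = 14.5 × 57 = 826.5 mm·m/s.
Spread over the 61 km slope with efficiency ε = 0.49: R = ε·F/W = 0.49 × 826.5 / 61000 m = 6.639e-03 mm/s.
R = 6.639e-03 × 3600 = 23.9 mm/hr.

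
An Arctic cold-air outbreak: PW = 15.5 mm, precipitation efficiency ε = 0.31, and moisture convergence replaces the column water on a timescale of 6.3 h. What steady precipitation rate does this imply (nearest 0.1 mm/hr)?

R ≈ 0.8 mm/hr

Each overturning extracts ε × PW = 0.31 × 15.5 = 4.805 mm.
Rate = ε·PW / τ = 4.805 / 6.3 h = 0.8 mm/hr.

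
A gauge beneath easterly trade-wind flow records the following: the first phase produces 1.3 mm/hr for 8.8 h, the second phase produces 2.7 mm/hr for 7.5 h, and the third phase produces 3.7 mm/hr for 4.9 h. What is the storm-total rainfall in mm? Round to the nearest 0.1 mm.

total ≈ 49.8 mm

Total = Σ Rᵢ Δtᵢ = 1.3 × 8.8 + 2.7 × 7.5 + 3.7 × 4.9
      = 11.44 + 20.25 + 18.13 = 49.8 mm.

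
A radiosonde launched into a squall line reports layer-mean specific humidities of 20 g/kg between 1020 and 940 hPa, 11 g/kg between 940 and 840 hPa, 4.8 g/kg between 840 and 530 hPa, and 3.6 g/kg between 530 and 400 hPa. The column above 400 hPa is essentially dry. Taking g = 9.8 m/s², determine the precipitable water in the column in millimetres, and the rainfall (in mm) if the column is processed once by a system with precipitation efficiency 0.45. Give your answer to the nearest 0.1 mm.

Precipitable water is the column-integrated vapour mass per unit area: PW = (1/g) Σ q̄ Δp, with q in kg/kg and Δp in Pa (1 kg/m² of water = 1 mm).
Layer 1020–940 hPa: Δp = 80 hPa = 8000 Pa, q̄ = 0.02 kg/kg → 0.02 × 8000 / 9.8 = 16.33 mm
Layer 940–840 hPa: Δp = 100 hPa = 10000 Pa, q̄ = 0.011 kg/kg → 0.011 × 10000 / 9.8 = 11.22 mm
Layer 840–530 hPa: Δp = 310 hPa = 31000 Pa, q̄ = 0.0048 kg/kg → 0.0048 × 31000 / 9.8 = 15.18 mm
Layer 530–400 hPa: Δp = 130 hPa = 13000 Pa, q̄ = 0.0036 kg/kg → 0.0036 × 13000 / 9.8 = 4.78 mm
PW = 16.33 + 11.22 + 15.18 + 4.78 = 47.51 ≈ 47.5 mm.
Rainfall = ε × PW = 0.45 × 47.5 = 21.4 mm.

PW ≈ 47.5 mm; rainfall ≈ 21.4 mm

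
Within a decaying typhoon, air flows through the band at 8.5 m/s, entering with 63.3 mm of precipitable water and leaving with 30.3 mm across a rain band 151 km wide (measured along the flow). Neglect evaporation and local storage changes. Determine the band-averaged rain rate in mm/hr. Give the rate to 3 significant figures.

Column moisture flux per unit crosswind length is F = V × PW.
Inflow: F_in = 8.5 × 63.3 = 538.05 mm·m/s
Outflow: F_out = 8.5 × 30.3 = 257.55 mm·m/s
Steady-state rate R = (F_in − F_out)/L = (538.05 − 257.55) / 151000 m = 1.858e-03 mm/s.
R = 1.858e-03 × 3600 = 6.69 mm/hr.

R ≈ 6.69 mm/hr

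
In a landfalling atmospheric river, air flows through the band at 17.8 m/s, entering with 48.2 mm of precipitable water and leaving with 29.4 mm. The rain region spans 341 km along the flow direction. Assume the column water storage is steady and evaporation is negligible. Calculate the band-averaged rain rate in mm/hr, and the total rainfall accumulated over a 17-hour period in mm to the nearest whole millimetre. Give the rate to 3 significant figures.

Column moisture flux per unit crosswind length is F = V × PW.
Inflow: F_in = 17.8 × 48.2 = 857.96 mm·m/s
Outflow: F_out = 17.8 × 29.4 = 523.32 mm·m/s
Steady-state rate R = (F_in − F_out)/L = (857.96 − 523.32) / 341000 m = 9.813e-04 mm/s.
R = 9.813e-04 × 3600 = 3.53 mm/hr.
Over 17 h: total = 3.53 × 17 = 60.01 ≈ 60 mm.

R ≈ 3.53 mm/hr; total ≈ 60 mm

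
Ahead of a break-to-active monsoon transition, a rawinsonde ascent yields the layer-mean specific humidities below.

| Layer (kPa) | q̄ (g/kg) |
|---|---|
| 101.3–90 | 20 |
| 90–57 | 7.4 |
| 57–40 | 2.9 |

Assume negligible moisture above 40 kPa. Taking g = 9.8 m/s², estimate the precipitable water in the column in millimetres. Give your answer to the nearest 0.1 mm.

Precipitable water is the column-integrated vapour mass per unit area: PW = (1/g) Σ q̄ Δp, with q in kg/kg and Δp in Pa (1 kg/m² of water = 1 mm).
Layer 101.3–90 kPa: Δp = 113 hPa = 11300 Pa, q̄ = 0.02 kg/kg → 0.02 × 11300 / 9.8 = 23.06 mm
Layer 90–57 kPa: Δp = 330 hPa = 33000 Pa, q̄ = 0.0074 kg/kg → 0.0074 × 33000 / 9.8 = 24.92 mm
Layer 57–40 kPa: Δp = 170 hPa = 17000 Pa, q̄ = 0.0029 kg/kg → 0.0029 × 17000 / 9.8 = 5.03 mm
PW = 23.06 + 24.92 + 5.03 = 53.01 ≈ 53.0 mm.

PW ≈ 53.0 mm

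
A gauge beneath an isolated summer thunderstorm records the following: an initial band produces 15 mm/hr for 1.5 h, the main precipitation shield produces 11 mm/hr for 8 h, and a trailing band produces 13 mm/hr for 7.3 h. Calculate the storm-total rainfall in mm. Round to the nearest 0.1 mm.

total ≈ 205.4 mm

Total = Σ Rᵢ Δtᵢ = 15 × 1.5 + 11 × 8 + 13 × 7.3
      = 22.5 + 88 + 94.9 = 205.4 mm.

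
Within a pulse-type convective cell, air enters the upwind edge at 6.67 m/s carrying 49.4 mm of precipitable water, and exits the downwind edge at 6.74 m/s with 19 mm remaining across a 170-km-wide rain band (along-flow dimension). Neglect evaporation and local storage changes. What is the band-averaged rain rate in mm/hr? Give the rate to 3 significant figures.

Column moisture flux per unit crosswind length is F = V × PW.
Inflow: F_in = 6.67 × 49.4 = 329.498 mm·m/s
Outflow: F_out = 6.74 × 19 = 128.06 mm·m/s
Steady-state rate R = (F_in − F_out)/L = (329.498 − 128.06) / 170000 m = 1.185e-03 mm/s.
R = 1.185e-03 × 3600 = 4.27 mm/hr.

R ≈ 4.27 mm/hr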